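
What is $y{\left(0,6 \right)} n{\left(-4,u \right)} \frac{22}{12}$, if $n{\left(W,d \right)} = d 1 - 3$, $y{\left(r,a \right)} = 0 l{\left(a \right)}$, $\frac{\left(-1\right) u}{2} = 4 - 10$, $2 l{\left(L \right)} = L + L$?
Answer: $0$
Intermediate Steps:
$l{\left(L \right)} = L$ ($l{\left(L \right)} = \frac{L + L}{2} = \frac{2 L}{2} = L$)
$u = 12$ ($u = - 2 \left(4 - 10\right) = \left(-2\right) \left(-6\right) = 12$)
$y{\left(r,a \right)} = 0$ ($y{\left(r,a \right)} = 0 a = 0$)
$n{\left(W,d \right)} = -3 + d$ ($n{\left(W,d \right)} = d - 3 = -3 + d$)
$y{\left(0,6 \right)} n{\left(-4,u \right)} \frac{22}{12} = 0 \left(-3 + 12\right) \frac{22}{12} = 0 \cdot 9 \cdot 22 \cdot \frac{1}{12} = 0 \cdot \frac{11}{6} = 0$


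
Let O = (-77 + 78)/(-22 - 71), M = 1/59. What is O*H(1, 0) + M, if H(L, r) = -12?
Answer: 267/1829 ≈ 0.14598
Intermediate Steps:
M = 1/59 ≈ 0.016949
O = -1/93 (O = 1/(-93) = 1*(-1/93) = -1/93 ≈ -0.010753)
O*H(1, 0) + M = -1/93*(-12) + 1/59 = 4/31 + 1/59 = 267/1829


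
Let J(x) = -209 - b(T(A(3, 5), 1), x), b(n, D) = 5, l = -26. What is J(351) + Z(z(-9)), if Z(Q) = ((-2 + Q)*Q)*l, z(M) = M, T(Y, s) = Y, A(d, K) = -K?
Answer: -2788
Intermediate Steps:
Z(Q) = -26*Q*(-2 + Q) (Z(Q) = ((-2 + Q)*Q)*(-26) = (Q*(-2 + Q))*(-26) = -26*Q*(-2 + Q))
J(x) = -214 (J(x) = -209 - 1*5 = -209 - 5 = -214)
J(351) + Z(z(-9)) = -214 + 26*(-9)*(2 - 1*(-9)) = -214 + 26*(-9)*(2 + 9) = -214 + 26*(-9)*11 = -214 - 2574 = -2788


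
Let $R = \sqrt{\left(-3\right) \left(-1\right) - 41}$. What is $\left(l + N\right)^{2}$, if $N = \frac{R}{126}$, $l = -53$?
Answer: $\frac{\left(6678 - i \sqrt{38}\right)^{2}}{15876} \approx 2809.0 - 5.1859 i$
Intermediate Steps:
$R = i \sqrt{38}$ ($R = \sqrt{3 - 41} = \sqrt{-38} = i \sqrt{38} \approx 6.1644 i$)
$N = \frac{i \sqrt{38}}{126} \approx 0.048924 i$
$\left(l + N\right)^{2} = \left(-53 + \frac{i \sqrt{38}}{126}\right)^{2}$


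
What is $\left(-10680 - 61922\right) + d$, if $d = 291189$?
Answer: $218587$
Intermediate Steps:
$\left(-10680 - 61922\right) + d = \left(-10680 - 61922\right) + 291189 = -72602 + 291189 = 218587$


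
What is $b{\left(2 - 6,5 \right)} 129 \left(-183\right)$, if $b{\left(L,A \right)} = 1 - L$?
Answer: $-118035$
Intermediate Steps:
$b{\left(2 - 6,5 \right)} 129 \left(-183\right) = \left(1 - \left(2 - 6\right)\right) 129 \left(-183\right) = \left(1 - -4\right) 129 \left(-183\right) = \left(1 + 4\right) 129 \left(-183\right) = 5 \cdot 129 \left(-183\right) = 645 \left(-183\right) = -118035$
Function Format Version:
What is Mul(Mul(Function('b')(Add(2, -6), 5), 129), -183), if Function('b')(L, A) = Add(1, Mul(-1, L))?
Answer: -118035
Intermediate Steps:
Mul(Mul(Function('b')(Add(2, -6), 5), 129), -183) = Mul(Mul(Add(1, Mul(-1, Add(2, -6))), 129), -183) = Mul(Mul(Add(1, Mul(-1, -4)), 129), -183) = Mul(Mul(Add(1, 4), 129), -183) = Mul(Mul(5, 129), -183) = Mul(645, -183) = -118035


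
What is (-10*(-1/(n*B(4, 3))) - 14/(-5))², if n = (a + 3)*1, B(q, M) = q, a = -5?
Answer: 961/400 ≈ 2.4025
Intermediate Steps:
n = -2 (n = (-5 + 3)*1 = -2*1 = -2)
(-10*(-1/(n*B(4, 3))) - 14/(-5))² = (-10/((4*(-1))*(-2)) - 14/(-5))² = (-10/((-4*(-2))) - 14*(-⅕))² = (-10/8 + 14/5)² = (-10*⅛ + 14/5)² = (-5/4 + 14/5)² = (31/20)² = 961/400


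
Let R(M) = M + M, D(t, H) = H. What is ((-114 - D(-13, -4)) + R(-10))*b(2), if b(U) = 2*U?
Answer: -520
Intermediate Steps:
R(M) = 2*M
((-114 - D(-13, -4)) + R(-10))*b(2) = ((-114 - 1*(-4)) + 2*(-10))*(2*2) = ((-114 + 4) - 20)*4 = (-110 - 20)*4 = -130*4 = -520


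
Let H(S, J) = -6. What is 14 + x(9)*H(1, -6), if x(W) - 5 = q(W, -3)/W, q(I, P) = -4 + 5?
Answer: -50/3 ≈ -16.667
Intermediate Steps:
q(I, P) = 1
x(W) = 5 + 1/W
14 + x(9)*H(1, -6) = 14 + (5 + 1/9)*(-6) = 14 + (5 + ⅑)*(-6) = 14 + (46/9)*(-6) = 14 - 92/3 = -50/3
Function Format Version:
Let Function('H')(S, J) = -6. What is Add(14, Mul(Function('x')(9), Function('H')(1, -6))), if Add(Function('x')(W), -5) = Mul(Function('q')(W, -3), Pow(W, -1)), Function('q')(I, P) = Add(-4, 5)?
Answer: Rational(-50, 3) ≈ -16.667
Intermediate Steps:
Function('q')(I, P) = 1
Function('x')(W) = Add(5, Pow(W, -1)) (Function('x')(W) = Add(5, Mul(1, Pow(W, -1))) = Add(5, Pow(W, -1)))
Add(14, Mul(Function('x')(9), Function('H')(1, -6))) = Add(14, Mul(Add(5, Pow(9, -1)), -6)) = Add(14, Mul(Add(5, Rational(1, 9)), -6)) = Add(14, Mul(Rational(46, 9), -6)) = Add(14, Rational(-92, 3)) = Rational(-50, 3)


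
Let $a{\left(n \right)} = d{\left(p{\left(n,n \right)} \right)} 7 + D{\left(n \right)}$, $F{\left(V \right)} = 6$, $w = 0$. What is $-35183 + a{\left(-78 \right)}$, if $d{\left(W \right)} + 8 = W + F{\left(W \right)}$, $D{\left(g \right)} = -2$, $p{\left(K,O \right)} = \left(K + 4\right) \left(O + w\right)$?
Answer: $5205$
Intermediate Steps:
$p{\left(K,O \right)} = O \left(4 + K\right)$ ($p{\left(K,O \right)} = \left(K + 4\right) \left(O + 0\right) = \left(4 + K\right) O = O \left(4 + K\right)$)
$d{\left(W \right)} = -2 + W$ ($d{\left(W \right)} = -8 + \left(W + 6\right) = -8 + \left(6 + W\right) = -2 + W$)
$a{\left(n \right)} = -16 + 7 n \left(4 + n\right)$ ($a{\left(n \right)} = \left(-2 + n \left(4 + n\right)\right) 7 - 2 = \left(-14 + 7 n \left(4 + n\right)\right) - 2 = -16 + 7 n \left(4 + n\right)$)
$-35183 + a{\left(-78 \right)} = -35183 + \left(-16 + 7 \left(-78\right)^{2} + 28 \left(-78\right)\right) = -35183 - -40388 = -35183 + 40388 = 5205$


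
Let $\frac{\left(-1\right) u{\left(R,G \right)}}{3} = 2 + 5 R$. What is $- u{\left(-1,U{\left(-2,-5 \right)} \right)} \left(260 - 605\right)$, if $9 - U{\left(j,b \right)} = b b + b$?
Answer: $3105$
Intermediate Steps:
$U{\left(j,b \right)} = 9 - b - b^{2}$ ($U{\left(j,b \right)} = 9 - \left(b b + b\right) = 9 - \left(b^{2} + b\right) = 9 - \left(b + b^{2}\right) = 9 - b - b^{2}$)
$u{\left(R,G \right)} = -6 - 15 R$ ($u{\left(R,G \right)} = - 3 \left(2 + 5 R\right) = -6 - 15 R$)
$- u{\left(-1,U{\left(-2,-5 \right)} \right)} \left(260 - 605\right) = - \left(-6 - -15\right) \left(260 - 605\right) = - \left(-6 + 15\right) \left(260 - 605\right) = - 9 \left(-345\right) = \left(-1\right) \left(-3105\right) = 3105$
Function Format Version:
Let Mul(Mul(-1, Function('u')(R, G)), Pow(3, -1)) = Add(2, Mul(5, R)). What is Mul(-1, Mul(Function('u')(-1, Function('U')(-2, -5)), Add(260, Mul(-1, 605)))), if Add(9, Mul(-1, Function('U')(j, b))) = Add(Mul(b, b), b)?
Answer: 3105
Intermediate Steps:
Function('U')(j, b) = Add(9, Mul(-1, b), Mul(-1, Pow(b, 2))) (Function('U')(j, b) = Add(9, Mul(-1, Add(Mul(b, b), b))) = Add(9, Mul(-1, Add(Pow(b, 2), b))) = Add(9, Mul(-1, Add(b, Pow(b, 2)))) = Add(9, Add(Mul(-1, b), Mul(-1, Pow(b, 2)))) = Add(9, Mul(-1, b), Mul(-1, Pow(b, 2))))
Function('u')(R, G) = Add(-6, Mul(-15, R)) (Function('u')(R, G) = Mul(-3, Add(2, Mul(5, R))) = Add(-6, Mul(-15, R)))
Mul(-1, Mul(Function('u')(-1, Function('U')(-2, -5)), Add(260, Mul(-1, 605)))) = Mul(-1, Mul(Add(-6, Mul(-15, -1)), Add(260, Mul(-1, 605)))) = Mul(-1, Mul(Add(-6, 15), Add(260, -605))) = Mul(-1, Mul(9, -345)) = Mul(-1, -3105) = 3105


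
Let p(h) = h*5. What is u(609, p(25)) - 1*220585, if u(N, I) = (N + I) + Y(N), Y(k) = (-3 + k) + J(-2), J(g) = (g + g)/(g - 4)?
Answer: -657733/3 ≈ -2.1924e+5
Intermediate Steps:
J(g) = 2*g/(-4 + g) (J(g) = (2*g)/(-4 + g) = 2*g/(-4 + g))
Y(k) = -7/3 + k (Y(k) = (-3 + k) + 2*(-2)/(-4 - 2) = (-3 + k) + 2*(-2)/(-6) = (-3 + k) + 2*(-2)*(-⅙) = (-3 + k) + ⅔ = -7/3 + k)
p(h) = 5*h
u(N, I) = -7/3 + I + 2*N (u(N, I) = (N + I) + (-7/3 + N) = (I + N) + (-7/3 + N) = -7/3 + I + 2*N)
u(609, p(25)) - 1*220585 = (-7/3 + 5*25 + 2*609) - 1*220585 = (-7/3 + 125 + 1218) - 220585 = 4022/3 - 220585 = -657733/3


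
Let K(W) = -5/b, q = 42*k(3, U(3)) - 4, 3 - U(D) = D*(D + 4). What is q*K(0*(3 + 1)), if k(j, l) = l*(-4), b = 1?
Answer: -15100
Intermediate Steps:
U(D) = 3 - D*(4 + D) (U(D) = 3 - D*(D + 4) = 3 - D*(4 + D))
k(j, l) = -4*l
q = 3020 (q = 42*(-4*(3 - 1*3² - 4*3)) - 4 = 42*(-4*(3 - 1*9 - 12)) - 4 = 42*(-4*(3 - 9 - 12)) - 4 = 42*(-4*(-18)) - 4 = 42*72 - 4 = 3024 - 4 = 3020)
K(W) = -5 (K(W) = -5/1 = -5*1 = -5)
q*K(0*(3 + 1)) = 3020*(-5) = -15100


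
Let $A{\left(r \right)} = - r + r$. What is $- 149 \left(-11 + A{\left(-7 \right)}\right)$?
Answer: $1639$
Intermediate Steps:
$A{\left(r \right)} = 0$
$- 149 \left(-11 + A{\left(-7 \right)}\right) = - 149 \left(-11 + 0\right) = \left(-149\right) \left(-11\right) = 1639$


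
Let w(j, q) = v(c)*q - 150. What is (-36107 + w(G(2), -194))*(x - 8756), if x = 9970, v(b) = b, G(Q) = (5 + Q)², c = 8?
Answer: -45900126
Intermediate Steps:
w(j, q) = -150 + 8*q (w(j, q) = 8*q - 150 = -150 + 8*q)
(-36107 + w(G(2), -194))*(x - 8756) = (-36107 + (-150 + 8*(-194)))*(9970 - 8756) = (-36107 + (-150 - 1552))*1214 = (-36107 - 1702)*1214 = -37809*1214 = -45900126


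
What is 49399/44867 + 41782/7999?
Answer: 2269775595/358891133 ≈ 6.3244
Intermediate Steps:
49399/44867 + 41782/7999 = 2269775595/358891133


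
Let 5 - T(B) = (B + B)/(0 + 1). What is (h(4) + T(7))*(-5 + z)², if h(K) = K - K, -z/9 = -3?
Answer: -4356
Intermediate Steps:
z = 27 (z = -9*(-3) = 27)
h(K) = 0
T(B) = 5 - 2*B (T(B) = 5 - (B + B)/(0 + 1) = 5 - 2*B/1 = 5 - 2*B)
(h(4) + T(7))*(-5 + z)² = (0 + (5 - 2*7))*(-5 + 27)² = (0 + (5 - 14))*22² = (0 - 9)*484 = -9*484 = -4356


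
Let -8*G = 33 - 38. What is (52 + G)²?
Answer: 177241/64 ≈ 2769.4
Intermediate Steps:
G = 5/8 (G = -(33 - 38)/8 = -⅛*(-5) = 5/8 ≈ 0.62500)
(52 + G)² = (52 + 5/8)² = (421/8)² = 177241/64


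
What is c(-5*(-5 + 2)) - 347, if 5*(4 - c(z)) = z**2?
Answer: -388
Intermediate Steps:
c(z) = 4 - z**2/5
c(-5*(-5 + 2)) - 347 = (4 - 25*(-5 + 2)**2/5) - 347 = (4 - (-5*(-3))**2/5) - 347 = (4 - 1/5*15**2) - 347 = (4 - 1/5*225) - 347 = (4 - 45) - 347 = -41 - 347 = -388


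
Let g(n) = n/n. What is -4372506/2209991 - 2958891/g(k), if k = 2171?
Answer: -6539126852487/2209991 ≈ -2.9589e+6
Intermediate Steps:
g(n) = 1
-4372506/2209991 - 2958891/g(k) = -4372506/2209991 - 2958891/1 = -4372506*1/2209991 - 2958891*1 = -4372506/2209991 - 2958891 = -6539126852487/2209991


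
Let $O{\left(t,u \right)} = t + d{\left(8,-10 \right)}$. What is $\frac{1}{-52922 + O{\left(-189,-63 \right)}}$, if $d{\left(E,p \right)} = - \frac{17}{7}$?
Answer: $- \frac{7}{371794} \approx -1.8828 \cdot 10^{-5}$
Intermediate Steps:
$d{\left(E,p \right)} = - \frac{17}{7}$ ($d{\left(E,p \right)} = \left(-17\right) \frac{1}{7} = - \frac{17}{7}$)
$O{\left(t,u \right)} = - \frac{17}{7} + t$ ($O{\left(t,u \right)} = t - \frac{17}{7} = - \frac{17}{7} + t$)
$\frac{1}{-52922 + O{\left(-189,-63 \right)}} = \frac{1}{-52922 - \frac{1340}{7}} = \frac{1}{- \frac{371794}{7}} = - \frac{7}{371794}$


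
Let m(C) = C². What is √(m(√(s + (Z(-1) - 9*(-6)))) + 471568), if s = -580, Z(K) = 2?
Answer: 2*√117761 ≈ 686.33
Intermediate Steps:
√(m(√(s + (Z(-1) - 9*(-6)))) + 471568) = √((√(-580 + (2 - 9*(-6))))² + 471568) = √((√(-580 + (2 + 54)))² + 471568) = √((√(-580 + 56))² + 471568) = √((√(-524))² + 471568) = √((2*I*√131)² + 471568) = √(-524 + 471568) = √471044 = 2*√117761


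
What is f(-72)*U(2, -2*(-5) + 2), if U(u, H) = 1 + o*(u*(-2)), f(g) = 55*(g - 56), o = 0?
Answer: -7040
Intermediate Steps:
f(g) = -3080 + 55*g (f(g) = 55*(-56 + g) = -3080 + 55*g)
U(u, H) = 1 (U(u, H) = 1 + 0*(u*(-2)) = 1 + 0*(-2*u) = 1 + 0 = 1)
f(-72)*U(2, -2*(-5) + 2) = (-3080 + 55*(-72))*1 = (-3080 - 3960)*1 = -7040*1 = -7040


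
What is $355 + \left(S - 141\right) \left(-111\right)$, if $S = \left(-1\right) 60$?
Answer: $22666$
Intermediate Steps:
$S = -60$
$355 + \left(S - 141\right) \left(-111\right) = 355 + \left(-60 - 141\right) \left(-111\right) = 355 - -22311 = 355 + 22311 = 22666$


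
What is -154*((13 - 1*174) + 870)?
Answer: -109186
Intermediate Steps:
-154*((13 - 1*174) + 870) = -154*((13 - 174) + 870) = -154*(-161 + 870) = -154*709 = -109186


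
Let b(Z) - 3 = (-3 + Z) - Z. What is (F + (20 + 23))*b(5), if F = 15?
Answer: 0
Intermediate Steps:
b(Z) = 0 (b(Z) = 3 + ((-3 + Z) - Z) = 3 - 3 = 0)
(F + (20 + 23))*b(5) = (15 + (20 + 23))*0 = (15 + 43)*0 = 58*0 = 0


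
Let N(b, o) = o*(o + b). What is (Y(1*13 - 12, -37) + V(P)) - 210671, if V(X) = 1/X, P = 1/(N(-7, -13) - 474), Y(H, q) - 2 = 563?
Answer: -210320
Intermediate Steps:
N(b, o) = o*(b + o)
Y(H, q) = 565 (Y(H, q) = 2 + 563 = 565)
P = -1/214 (P = 1/(-13*(-7 - 13) - 474) = 1/(-13*(-20) - 474) = 1/(260 - 474) = 1/(-214) = -1/214 ≈ -0.0046729)
(Y(1*13 - 12, -37) + V(P)) - 210671 = (565 + 1/(-1/214)) - 210671 = (565 - 214) - 210671 = 351 - 210671 = -210320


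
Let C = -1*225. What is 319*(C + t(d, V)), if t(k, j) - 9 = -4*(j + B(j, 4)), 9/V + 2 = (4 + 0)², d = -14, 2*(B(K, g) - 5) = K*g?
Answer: -544214/7 ≈ -77745.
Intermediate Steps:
B(K, g) = 5 + K*g/2 (B(K, g) = 5 + (K*g)/2 = 5 + K*g/2)
C = -225
V = 9/14 (V = 9/(-2 + (4 + 0)²) = 9/(-2 + 4²) = 9/(-2 + 16) = 9/14 ≈ 0.64286)
t(k, j) = -11 - 12*j (t(k, j) = 9 - 4*(j + (5 + (½)*j*4)) = 9 - 4*(j + (5 + 2*j)) = 9 - 4*(5 + 3*j) = 9 + (-20 - 12*j) = -11 - 12*j)
319*(C + t(d, V)) = 319*(-225 + (-11 - 12*9/14)) = 319*(-225 + (-11 - 54/7)) = 319*(-225 - 131/7) = 319*(-1706/7) = -544214/7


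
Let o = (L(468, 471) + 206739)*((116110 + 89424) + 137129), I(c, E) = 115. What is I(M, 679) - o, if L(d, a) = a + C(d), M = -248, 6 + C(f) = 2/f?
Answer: -5538089356907/78 ≈ -7.1001e+10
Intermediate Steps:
C(f) = -6 + 2/f
L(d, a) = -6 + a + 2/d (L(d, a) = a + (-6 + 2/d) = -6 + a + 2/d)
o = 5538089365877/78 (o = ((-6 + 471 + 2/468) + 206739)*((116110 + 89424) + 137129) = ((-6 + 471 + 2*(1/468)) + 206739)*(205534 + 137129) = ((-6 + 471 + 1/234) + 206739)*342663 = (108811/234 + 206739)*342663 = (48485737/234)*342663 = 5538089365877/78 ≈ 7.1001e+10)
I(M, 679) - o = 115 - 1*5538089365877/78 = 115 - 5538089365877/78 = -5538089356907/78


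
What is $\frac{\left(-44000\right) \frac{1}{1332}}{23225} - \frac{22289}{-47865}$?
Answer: $\frac{2291399191}{4935790935} \approx 0.46424$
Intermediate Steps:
$\frac{\left(-44000\right) \frac{1}{1332}}{23225} - \frac{22289}{-47865} = \left(-44000\right) \frac{1}{1332} \cdot \frac{1}{23225} - - \frac{22289}{47865} = \left(- \frac{11000}{333}\right) \frac{1}{23225} + \frac{22289}{47865} = - \frac{440}{309357} + \frac{22289}{47865} = \frac{2291399191}{4935790935}$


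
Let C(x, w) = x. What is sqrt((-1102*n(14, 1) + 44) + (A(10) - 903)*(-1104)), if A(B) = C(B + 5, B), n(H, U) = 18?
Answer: 4*sqrt(60035) ≈ 980.08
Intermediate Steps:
A(B) = 5 + B (A(B) = B + 5 = 5 + B)
sqrt((-1102*n(14, 1) + 44) + (A(10) - 903)*(-1104)) = sqrt((-1102*18 + 44) + ((5 + 10) - 903)*(-1104)) = sqrt((-19836 + 44) + (15 - 903)*(-1104)) = sqrt(-19792 - 888*(-1104)) = sqrt(-19792 + 980352) = sqrt(960560) = 4*sqrt(60035)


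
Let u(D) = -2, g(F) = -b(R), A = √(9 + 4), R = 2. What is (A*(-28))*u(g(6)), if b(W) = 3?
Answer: 56*√13 ≈ 201.91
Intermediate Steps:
A = √13 ≈ 3.6056
g(F) = -3 (g(F) = -1*3 = -3)
(A*(-28))*u(g(6)) = (√13*(-28))*(-2) = -28*√13*(-2) = 56*√13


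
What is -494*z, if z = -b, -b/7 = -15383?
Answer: 53194414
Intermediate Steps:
b = 107681 (b = -7*(-15383) = 107681)
z = -107681 (z = -1*107681 = -107681)
-494*z = -494*(-107681) = 53194414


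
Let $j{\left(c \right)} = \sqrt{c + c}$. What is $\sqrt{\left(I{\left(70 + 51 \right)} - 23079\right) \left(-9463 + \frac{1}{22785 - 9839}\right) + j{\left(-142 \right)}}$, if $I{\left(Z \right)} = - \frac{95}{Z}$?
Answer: $\frac{\sqrt{1107279302479593987 + 10139734418 i \sqrt{71}}}{71203} \approx 14779.0 + 0.00057016 i$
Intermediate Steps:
$j{\left(c \right)} = \sqrt{2} \sqrt{c}$ ($j{\left(c \right)} = \sqrt{2 c} = \sqrt{2} \sqrt{c}$)
$\sqrt{\left(I{\left(70 + 51 \right)} - 23079\right) \left(-9463 + \frac{1}{22785 - 9839}\right) + j{\left(-142 \right)}} = \sqrt{\left(- \frac{95}{70 + 51} - 23079\right) \left(-9463 + \frac{1}{22785 - 9839}\right) + \sqrt{2} \sqrt{-142}} = \sqrt{\left(- \frac{95}{121} - 23079\right) \left(-9463 + \frac{1}{12946}\right) + \sqrt{2} i \sqrt{142}} = \sqrt{\left(\left(-95\right) \frac{1}{121} - 23079\right) \left(-9463 + \frac{1}{12946}\right) + 2 i \sqrt{71}} = \sqrt{\left(- \frac{95}{121} - 23079\right) \left(- \frac{122507997}{12946}\right) + 2 i \sqrt{71}} = \sqrt{\left(- \frac{2792654}{121}\right) \left(- \frac{122507997}{12946}\right) + 2 i \sqrt{71}} = \sqrt{\frac{171061223927019}{783233} + 2 i \sqrt{71}}$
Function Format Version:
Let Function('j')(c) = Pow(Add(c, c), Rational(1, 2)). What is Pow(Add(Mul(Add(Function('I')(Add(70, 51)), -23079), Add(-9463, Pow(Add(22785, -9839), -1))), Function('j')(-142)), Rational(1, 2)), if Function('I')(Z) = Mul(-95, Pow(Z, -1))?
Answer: Mul(Rational(1, 71203), Pow(Add(1107279302479593987, Mul(10139734418, I, Pow(71, Rational(1, 2)))), Rational(1, 2))) ≈ Add(14779., Mul(0.00057016, I))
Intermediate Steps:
Function('j')(c) = Mul(Pow(2, Rational(1, 2)), Pow(c, Rational(1, 2))) (Function('j')(c) = Pow(Mul(2, c), Rational(1, 2)) = Mul(Pow(2, Rational(1, 2)), Pow(c, Rational(1, 2))))
Pow(Add(Mul(Add(Function('I')(Add(70, 51)), -23079), Add(-9463, Pow(Add(22785, -9839), -1))), Function('j')(-142)), Rational(1, 2)) = Pow(Add(Mul(Add(Mul(-95, Pow(Add(70, 51), -1)), -23079), Add(-9463, Pow(Add(22785, -9839), -1))), Mul(Pow(2, Rational(1, 2)), Pow(-142, Rational(1, 2)))), Rational(1, 2)) = Pow(Add(Mul(Add(Mul(-95, Pow(121, -1)), -23079), Add(-9463, Pow(12946, -1))), Mul(Pow(2, Rational(1, 2)), Mul(I, Pow(142, Rational(1, 2))))), Rational(1, 2)) = Pow(Add(Mul(Add(Mul(-95, Rational(1, 121)), -23079), Add(-9463, Rational(1, 12946))), Mul(2, I, Pow(71, Rational(1, 2)))), Rational(1, 2)) = Pow(Add(Mul(Add(Rational(-95, 121), -23079), Rational(-122507997, 12946)), Mul(2, I, Pow(71, Rational(1, 2)))), Rational(1, 2)) = Pow(Add(Mul(Rational(-2792654, 121), Rational(-122507997, 12946)), Mul(2, I, Pow(71, Rational(1, 2)))), Rational(1, 2)) = Pow(Add(Rational(171061223927019, 783233), Mul(2, I, Pow(71, Rational(1, 2)))), Rational(1, 2))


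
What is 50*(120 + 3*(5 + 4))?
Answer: 7350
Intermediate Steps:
50*(120 + 3*(5 + 4)) = 50*(120 + 3*9) = 50*(120 + 27) = 50*147 = 7350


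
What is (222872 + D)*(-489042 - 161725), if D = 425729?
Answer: -422088126967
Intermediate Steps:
(222872 + D)*(-489042 - 161725) = (222872 + 425729)*(-489042 - 161725) = 648601*(-650767) = -422088126967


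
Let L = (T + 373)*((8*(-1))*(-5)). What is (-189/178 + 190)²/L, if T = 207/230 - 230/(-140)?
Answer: 7917309127/3331635968 ≈ 2.3764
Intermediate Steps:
T = 89/35 (T = 207*(1/230) - 230*(-1/140) = 9/10 + 23/14 = 89/35 ≈ 2.5429)
L = 105152/7 (L = (89/35 + 373)*((8*(-1))*(-5)) = 13144*(-8*(-5))/35 = (13144/35)*40 = 105152/7 ≈ 15022.)
(-189/178 + 190)²/L = (-189/178 + 190)²/(105152/7) = (-189*1/178 + 190)²*(7/105152) = (-189/178 + 190)²*(7/105152) = (33631/178)²*(7/105152) = (1131044161/31684)*(7/105152) = 7917309127/3331635968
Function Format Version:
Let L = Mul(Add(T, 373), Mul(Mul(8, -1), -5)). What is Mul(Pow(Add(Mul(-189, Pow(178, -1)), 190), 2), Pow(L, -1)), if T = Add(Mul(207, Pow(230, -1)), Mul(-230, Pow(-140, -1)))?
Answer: Rational(7917309127, 3331635968) ≈ 2.3764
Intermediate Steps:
T = Rational(89, 35) (T = Add(Mul(207, Rational(1, 230)), Mul(-230, Rational(-1, 140))) = Add(Rational(9, 10), Rational(23, 14)) = Rational(89, 35) ≈ 2.5429)
L = Rational(105152, 7) (L = Mul(Add(Rational(89, 35), 373), Mul(Mul(8, -1), -5)) = Mul(Rational(13144, 35), Mul(-8, -5)) = Mul(Rational(13144, 35), 40) = Rational(105152, 7) ≈ 15022.)
Mul(Pow(Add(Mul(-189, Pow(178, -1)), 190), 2), Pow(L, -1)) = Mul(Pow(Add(Mul(-189, Pow(178, -1)), 190), 2), Pow(Rational(105152, 7), -1)) = Mul(Pow(Add(Mul(-189, Rational(1, 178)), 190), 2), Rational(7, 105152)) = Mul(Pow(Add(Rational(-189, 178), 190), 2), Rational(7, 105152)) = Mul(Pow(Rational(33631, 178), 2), Rational(7, 105152)) = Mul(Rational(1131044161, 31684), Rational(7, 105152)) = Rational(7917309127, 3331635968)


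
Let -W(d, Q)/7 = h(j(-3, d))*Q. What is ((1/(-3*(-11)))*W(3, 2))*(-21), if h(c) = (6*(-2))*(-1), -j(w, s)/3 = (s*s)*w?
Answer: 1176/11 ≈ 106.91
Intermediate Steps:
j(w, s) = -3*w*s**2 (j(w, s) = -3*s*s*w = -3*s**2*w = -3*w*s**2)
h(c) = 12 (h(c) = -12*(-1) = 12)
W(d, Q) = -84*Q
((1/(-3*(-11)))*W(3, 2))*(-21) = ((1/(-3*(-11)))*(-84*2))*(-21) = (-1/3*(-1/11)*(-168))*(-21) = ((1/33)*(-168))*(-21) = -56/11*(-21) = 1176/11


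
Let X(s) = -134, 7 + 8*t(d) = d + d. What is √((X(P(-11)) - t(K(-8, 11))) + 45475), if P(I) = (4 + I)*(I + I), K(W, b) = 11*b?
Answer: 3*√80554/4 ≈ 212.87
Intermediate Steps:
P(I) = 2*I*(4 + I) (P(I) = (4 + I)*(2*I) = 2*I*(4 + I))
t(d) = -7/8 + d/4 (t(d) = -7/8 + (d + d)/8 = -7/8 + (2*d)/8 = -7/8 + d/4)
√((X(P(-11)) - t(K(-8, 11))) + 45475) = √((-134 - (-7/8 + (11*11)/4)) + 45475) = √((-134 - (-7/8 + (¼)*121)) + 45475) = √((-134 - (-7/8 + 121/4)) + 45475) = √((-134 - 1*235/8) + 45475) = √((-134 - 235/8) + 45475) = √(-1307/8 + 45475) = √(362493/8) = 3*√80554/4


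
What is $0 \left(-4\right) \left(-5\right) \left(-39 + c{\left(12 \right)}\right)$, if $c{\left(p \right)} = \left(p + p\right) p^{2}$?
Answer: $0$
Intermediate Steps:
$c{\left(p \right)} = 2 p^{3}$ ($c{\left(p \right)} = 2 p p^{2} = 2 p^{3}$)
$0 \left(-4\right) \left(-5\right) \left(-39 + c{\left(12 \right)}\right) = 0 \left(-4\right) \left(-5\right) \left(-39 + 2 \cdot 12^{3}\right) = 0 \left(-5\right) \left(-39 + 2 \cdot 1728\right) = 0 \left(-39 + 3456\right) = 0 \cdot 3417 = 0$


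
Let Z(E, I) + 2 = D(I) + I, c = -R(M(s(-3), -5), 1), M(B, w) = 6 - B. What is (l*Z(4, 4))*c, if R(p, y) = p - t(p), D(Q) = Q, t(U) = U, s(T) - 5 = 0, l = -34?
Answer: 0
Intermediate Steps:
s(T) = 5 (s(T) = 5 + 0 = 5)
R(p, y) = 0 (R(p, y) = p - p = 0)
c = 0 (c = -1*0 = 0)
Z(E, I) = -2 + 2*I (Z(E, I) = -2 + (I + I) = -2 + 2*I)
(l*Z(4, 4))*c = -34*(-2 + 2*4)*0 = -34*(-2 + 8)*0 = -34*6*0 = -204*0 = 0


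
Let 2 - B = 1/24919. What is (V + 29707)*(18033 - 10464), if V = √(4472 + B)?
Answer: 224852283 + 7569*√2778159628995/24919 ≈ 2.2536e+8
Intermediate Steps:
B = 49837/24919 (B = 2 - 1/24919 = 49837/24919 ≈ 2.0000)
V = √2778159628995/24919 (V = √(4472 + 49837/24919) = √(111487605/24919) = √2778159628995/24919 ≈ 66.888)
(V + 29707)*(18033 - 10464) = (√2778159628995/24919 + 29707)*(18033 - 10464) = (29707 + √2778159628995/24919)*7569 = 224852283 + 7569*√2778159628995/24919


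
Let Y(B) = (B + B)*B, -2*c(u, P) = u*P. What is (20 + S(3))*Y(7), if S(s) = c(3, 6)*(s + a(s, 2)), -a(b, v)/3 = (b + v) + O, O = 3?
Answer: 20482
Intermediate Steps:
a(b, v) = -9 - 3*b - 3*v (a(b, v) = -3*((b + v) + 3) = -3*(3 + b + v) = -9 - 3*b - 3*v)
c(u, P) = -P*u/2 (c(u, P) = -u*P/2 = -P*u/2)
S(s) = 135 + 18*s (S(s) = (-1/2*6*3)*(s + (-9 - 3*s - 3*2)) = -9*(s + (-9 - 3*s - 6)) = -9*(s + (-15 - 3*s)) = -9*(-15 - 2*s) = 135 + 18*s)
Y(B) = 2*B**2 (Y(B) = (2*B)*B = 2*B**2)
(20 + S(3))*Y(7) = (20 + (135 + 18*3))*(2*7**2) = (20 + (135 + 54))*(2*49) = (20 + 189)*98 = 209*98 = 20482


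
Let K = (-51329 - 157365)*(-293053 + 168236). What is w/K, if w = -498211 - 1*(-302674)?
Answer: -195537/26048558998 ≈ -7.5066e-6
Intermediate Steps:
w = -195537 (w = -498211 + 302674 = -195537)
K = 26048558998 (K = -208694*(-124817) = 26048558998)
w/K = -195537/26048558998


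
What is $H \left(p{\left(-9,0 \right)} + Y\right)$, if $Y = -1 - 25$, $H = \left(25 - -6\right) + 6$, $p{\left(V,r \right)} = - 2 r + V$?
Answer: $-1295$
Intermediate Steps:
$p{\left(V,r \right)} = V - 2 r$
$H = 37$ ($H = \left(25 + 6\right) + 6 = 31 + 6 = 37$)
$Y = -26$ ($Y = -1 - 25 = -26$)
$H \left(p{\left(-9,0 \right)} + Y\right) = 37 \left(\left(-9 - 0\right) - 26\right) = 37 \left(\left(-9 + 0\right) - 26\right) = 37 \left(-9 - 26\right) = 37 \left(-35\right) = -1295$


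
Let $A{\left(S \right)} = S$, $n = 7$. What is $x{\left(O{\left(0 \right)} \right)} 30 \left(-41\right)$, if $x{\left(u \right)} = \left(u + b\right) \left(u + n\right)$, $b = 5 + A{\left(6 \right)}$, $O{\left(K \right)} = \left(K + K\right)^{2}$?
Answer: $-94710$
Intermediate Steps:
$O{\left(K \right)} = 4 K^{2}$ ($O{\left(K \right)} = \left(2 K\right)^{2} = 4 K^{2}$)
$b = 11$ ($b = 5 + 6 = 11$)
$x{\left(u \right)} = \left(7 + u\right) \left(11 + u\right)$ ($x{\left(u \right)} = \left(u + 11\right) \left(u + 7\right) = \left(11 + u\right) \left(7 + u\right) = \left(7 + u\right) \left(11 + u\right)$)
$x{\left(O{\left(0 \right)} \right)} 30 \left(-41\right) = \left(77 + \left(4 \cdot 0^{2}\right)^{2} + 18 \cdot 4 \cdot 0^{2}\right) 30 \left(-41\right) = \left(77 + \left(4 \cdot 0\right)^{2} + 18 \cdot 4 \cdot 0\right) 30 \left(-41\right) = \left(77 + 0^{2} + 18 \cdot 0\right) 30 \left(-41\right) = \left(77 + 0 + 0\right) 30 \left(-41\right) = 77 \cdot 30 \left(-41\right) = 2310 \left(-41\right) = -94710$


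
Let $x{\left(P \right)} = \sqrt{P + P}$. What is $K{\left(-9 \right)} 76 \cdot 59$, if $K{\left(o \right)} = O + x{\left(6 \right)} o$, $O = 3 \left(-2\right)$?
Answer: $-26904 - 80712 \sqrt{3} \approx -1.667 \cdot 10^{5}$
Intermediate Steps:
$O = -6$
$x{\left(P \right)} = \sqrt{2} \sqrt{P}$ ($x{\left(P \right)} = \sqrt{2 P} = \sqrt{2} \sqrt{P}$)
$K{\left(o \right)} = -6 + 2 o \sqrt{3}$ ($K{\left(o \right)} = -6 + \sqrt{2} \sqrt{6} o = -6 + 2 \sqrt{3} o = -6 + 2 o \sqrt{3}$)
$K{\left(-9 \right)} 76 \cdot 59 = \left(-6 + 2 \left(-9\right) \sqrt{3}\right) 76 \cdot 59 = \left(-6 - 18 \sqrt{3}\right) 76 \cdot 59 = \left(-456 - 1368 \sqrt{3}\right) 59 = -26904 - 80712 \sqrt{3}$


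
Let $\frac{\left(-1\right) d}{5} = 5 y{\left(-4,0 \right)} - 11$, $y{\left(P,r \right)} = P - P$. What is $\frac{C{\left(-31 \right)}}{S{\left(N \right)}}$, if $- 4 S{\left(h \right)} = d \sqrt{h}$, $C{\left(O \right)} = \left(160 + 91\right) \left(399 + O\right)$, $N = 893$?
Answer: $- \frac{369472 \sqrt{893}}{49115} \approx -224.8$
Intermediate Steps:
$y{\left(P,r \right)} = 0$
$d = 55$ ($d = - 5 \left(5 \cdot 0 - 11\right) = - 5 \left(0 - 11\right) = \left(-5\right) \left(-11\right) = 55$)
$C{\left(O \right)} = 100149 + 251 O$ ($C{\left(O \right)} = 251 \left(399 + O\right) = 100149 + 251 O$)
$S{\left(h \right)} = - \frac{55 \sqrt{h}}{4}$
$\frac{C{\left(-31 \right)}}{S{\left(N \right)}} = \frac{100149 + 251 \left(-31\right)}{\left(- \frac{55}{4}\right) \sqrt{893}} = \left(100149 - 7781\right) \left(- \frac{4 \sqrt{893}}{49115}\right) = 92368 \left(- \frac{4 \sqrt{893}}{49115}\right) = - \frac{369472 \sqrt{893}}{49115}$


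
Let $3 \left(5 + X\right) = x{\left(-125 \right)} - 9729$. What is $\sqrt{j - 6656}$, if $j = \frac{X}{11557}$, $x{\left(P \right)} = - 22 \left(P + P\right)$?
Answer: $\frac{2 i \sqrt{2000294978955}}{34671} \approx 81.585 i$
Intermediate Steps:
$x{\left(P \right)} = - 44 P$ ($x{\left(P \right)} = - 22 \cdot 2 P = - 44 P$)
$X = - \frac{4244}{3}$ ($X = -5 + \frac{\left(-44\right) \left(-125\right) - 9729}{3} = -5 + \frac{5500 - 9729}{3} = -5 + \frac{1}{3} \left(-4229\right) = -5 - \frac{4229}{3} = - \frac{4244}{3} \approx -1414.7$)
$j = - \frac{4244}{34671}$ ($j = - \frac{4244}{3 \cdot 11557} = \left(- \frac{4244}{3}\right) \frac{1}{11557} = - \frac{4244}{34671} \approx -0.12241$)
$\sqrt{j - 6656} = \sqrt{- \frac{4244}{34671} - 6656} = \sqrt{- \frac{230774420}{34671}} = \frac{2 i \sqrt{2000294978955}}{34671}$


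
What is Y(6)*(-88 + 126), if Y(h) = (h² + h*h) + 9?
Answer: 3078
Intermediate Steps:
Y(h) = 9 + 2*h² (Y(h) = (h² + h²) + 9 = 2*h² + 9 = 9 + 2*h²)
Y(6)*(-88 + 126) = (9 + 2*6²)*(-88 + 126) = (9 + 2*36)*38 = (9 + 72)*38 = 81*38 = 3078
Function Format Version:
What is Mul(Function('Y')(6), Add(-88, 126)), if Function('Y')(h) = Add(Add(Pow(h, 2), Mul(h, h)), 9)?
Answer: 3078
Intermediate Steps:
Function('Y')(h) = Add(9, Mul(2, Pow(h, 2))) (Function('Y')(h) = Add(Add(Pow(h, 2), Pow(h, 2)), 9) = Add(Mul(2, Pow(h, 2)), 9) = Add(9, Mul(2, Pow(h, 2))))
Mul(Function('Y')(6), Add(-88, 126)) = Mul(Add(9, Mul(2, Pow(6, 2))), Add(-88, 126)) = Mul(Add(9, Mul(2, 36)), 38) = Mul(Add(9, 72), 38) = Mul(81, 38) = 3078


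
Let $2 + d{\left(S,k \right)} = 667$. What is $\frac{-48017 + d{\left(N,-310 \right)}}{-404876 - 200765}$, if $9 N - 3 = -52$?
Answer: $\frac{47352}{605641} \approx 0.078185$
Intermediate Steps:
$N = - \frac{49}{9}$ ($N = \frac{1}{3} + \frac{1}{9} \left(-52\right) = \frac{1}{3} - \frac{52}{9} = - \frac{49}{9} \approx -5.4444$)
$d{\left(S,k \right)} = 665$ ($d{\left(S,k \right)} = -2 + 667 = 665$)
$\frac{-48017 + d{\left(N,-310 \right)}}{-404876 - 200765} = \frac{-48017 + 665}{-404876 - 200765} = - \frac{47352}{-605641} = \left(-47352\right) \left(- \frac{1}{605641}\right) = \frac{47352}{605641}$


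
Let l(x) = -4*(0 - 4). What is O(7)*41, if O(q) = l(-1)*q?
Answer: 4592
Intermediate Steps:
l(x) = 16 (l(x) = -4*(-4) = 16)
O(q) = 16*q
O(7)*41 = (16*7)*41 = 112*41 = 4592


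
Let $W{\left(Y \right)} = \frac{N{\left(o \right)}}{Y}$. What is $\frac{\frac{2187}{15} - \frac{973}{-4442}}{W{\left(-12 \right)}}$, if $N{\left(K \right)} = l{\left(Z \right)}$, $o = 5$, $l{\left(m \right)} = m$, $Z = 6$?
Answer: $- \frac{3243083}{11105} \approx -292.04$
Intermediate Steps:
$N{\left(K \right)} = 6$
$W{\left(Y \right)} = \frac{6}{Y}$
$\frac{\frac{2187}{15} - \frac{973}{-4442}}{W{\left(-12 \right)}} = \frac{\frac{2187}{15} - \frac{973}{-4442}}{6 \frac{1}{-12}} = \frac{2187 \cdot \frac{1}{15} - - \frac{973}{4442}}{6 \left(- \frac{1}{12}\right)} = \frac{\frac{729}{5} + \frac{973}{4442}}{- \frac{1}{2}} = \frac{3243083}{22210} \left(-2\right) = - \frac{3243083}{11105}$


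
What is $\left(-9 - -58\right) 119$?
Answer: $5831$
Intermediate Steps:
$\left(-9 - -58\right) 119 = \left(-9 + \left(-10 + 68\right)\right) 119 = \left(-9 + 58\right) 119 = 49 \cdot 119 = 5831$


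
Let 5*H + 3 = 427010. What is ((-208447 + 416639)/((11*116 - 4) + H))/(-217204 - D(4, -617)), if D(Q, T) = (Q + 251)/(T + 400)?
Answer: -225888320/20425892444771 ≈ -1.1059e-5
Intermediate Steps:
H = 427007/5 (H = -⅗ + (⅕)*427010 = -⅗ + 85402 = 427007/5 ≈ 85401.)
D(Q, T) = (251 + Q)/(400 + T)
((-208447 + 416639)/((11*116 - 4) + H))/(-217204 - D(4, -617)) = ((-208447 + 416639)/((11*116 - 4) + 427007/5))/(-217204 - (251 + 4)/(400 - 617)) = (208192/((1276 - 4) + 427007/5))/(-217204 - 255/(-217)) = (208192/(1272 + 427007/5))/(-217204 - (-1)*255/217) = (208192/(433367/5))/(-217204 - 1*(-255/217)) = (208192*(5/433367))/(-217204 + 255/217) = 1040960/(433367*(-47133013/217)) = (1040960/433367)*(-217/47133013) = -225888320/20425892444771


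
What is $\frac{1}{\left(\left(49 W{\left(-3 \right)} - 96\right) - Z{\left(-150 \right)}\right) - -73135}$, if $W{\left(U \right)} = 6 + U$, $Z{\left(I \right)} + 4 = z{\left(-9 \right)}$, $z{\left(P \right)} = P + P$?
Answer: $\frac{1}{73208} \approx 1.366 \cdot 10^{-5}$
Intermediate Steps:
$z{\left(P \right)} = 2 P$
$Z{\left(I \right)} = -22$ ($Z{\left(I \right)} = -4 + 2 \left(-9\right) = -4 - 18 = -22$)
$\frac{1}{\left(\left(49 W{\left(-3 \right)} - 96\right) - Z{\left(-150 \right)}\right) - -73135} = \frac{1}{\left(\left(49 \left(6 - 3\right) - 96\right) - -22\right) - -73135} = \frac{1}{\left(\left(49 \cdot 3 - 96\right) + 22\right) + 73135} = \frac{1}{\left(\left(147 - 96\right) + 22\right) + 73135} = \frac{1}{\left(51 + 22\right) + 73135} = \frac{1}{73 + 73135} = \frac{1}{73208}$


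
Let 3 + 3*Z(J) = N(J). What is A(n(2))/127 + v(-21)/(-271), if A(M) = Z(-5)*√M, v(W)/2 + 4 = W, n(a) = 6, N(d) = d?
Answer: 50/271 - 8*√6/381 ≈ 0.13307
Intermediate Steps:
Z(J) = -1 + J/3
v(W) = -8 + 2*W
A(M) = -8*√M/3 (A(M) = (-1 + (⅓)*(-5))*√M = (-1 - 5/3)*√M = -8*√M/3)
A(n(2))/127 + v(-21)/(-271) = -8*√6/3/127 + (-8 + 2*(-21))/(-271) = -8*√6/3*(1/127) + (-8 - 42)*(-1/271) = -8*√6/381 - 50*(-1/271) = -8*√6/381 + 50/271 = 50/271 - 8*√6/381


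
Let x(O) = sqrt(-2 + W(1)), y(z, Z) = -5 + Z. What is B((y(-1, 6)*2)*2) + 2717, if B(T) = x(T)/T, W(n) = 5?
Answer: 2717 + sqrt(3)/4 ≈ 2717.4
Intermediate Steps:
x(O) = sqrt(3) (x(O) = sqrt(-2 + 5) = sqrt(3))
B(T) = sqrt(3)/T
B((y(-1, 6)*2)*2) + 2717 = sqrt(3)/((((-5 + 6)*2)*2)) + 2717 = sqrt(3)/(((1*2)*2)) + 2717 = sqrt(3)/((2*2)) + 2717 = sqrt(3)/4 + 2717 = 2717 + sqrt(3)/4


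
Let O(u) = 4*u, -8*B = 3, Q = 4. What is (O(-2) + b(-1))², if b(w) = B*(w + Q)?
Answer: 5329/64 ≈ 83.266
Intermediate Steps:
B = -3/8 (B = -⅛*3 = -3/8 ≈ -0.37500)
b(w) = -3/2 - 3*w/8 (b(w) = -3*(w + 4)/8 = -3*(4 + w)/8 = -3/2 - 3*w/8)
(O(-2) + b(-1))² = (4*(-2) + (-3/2 - 3/8*(-1)))² = (-8 + (-3/2 + 3/8))² = (-8 - 9/8)² = (-73/8)² = 5329/64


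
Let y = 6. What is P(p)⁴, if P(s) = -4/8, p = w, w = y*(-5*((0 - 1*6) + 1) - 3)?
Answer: 1/16 ≈ 0.062500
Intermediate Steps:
w = 132 (w = 6*(-5*((0 - 1*6) + 1) - 3) = 6*(-5*((0 - 6) + 1) - 3) = 6*(-5*(-6 + 1) - 3) = 6*(-5*(-5) - 3) = 6*(25 - 3) = 6*22 = 132)
p = 132
P(s) = -½ (P(s) = -4*⅛ = -½)
P(p)⁴ = (-½)⁴ = 1/16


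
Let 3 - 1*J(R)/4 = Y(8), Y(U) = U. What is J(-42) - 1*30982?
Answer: -31002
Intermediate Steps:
J(R) = -20 (J(R) = 12 - 4*8 = 12 - 32 = -20)
J(-42) - 1*30982 = -20 - 1*30982 = -20 - 30982 = -31002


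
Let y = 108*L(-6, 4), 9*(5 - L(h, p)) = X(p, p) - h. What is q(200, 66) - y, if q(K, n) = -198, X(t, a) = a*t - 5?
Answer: -534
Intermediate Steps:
X(t, a) = -5 + a*t
L(h, p) = 50/9 - p²/9 + h/9 (L(h, p) = 5 - ((-5 + p*p) - h)/9 = 5 - ((-5 + p²) - h)/9 = 5 - (-5 + p² - h)/9 = 5 + (5/9 - p²/9 + h/9) = 50/9 - p²/9 + h/9)
y = 336 (y = 108*(50/9 - ⅑*4² + (⅑)*(-6)) = 108*(50/9 - ⅑*16 - ⅔) = 108*(50/9 - 16/9 - ⅔) = 108*(28/9) = 336)
q(200, 66) - y = -198 - 1*336 = -198 - 336 = -534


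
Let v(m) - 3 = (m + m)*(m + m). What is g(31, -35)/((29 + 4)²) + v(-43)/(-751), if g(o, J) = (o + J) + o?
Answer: -893026/90871 ≈ -9.8274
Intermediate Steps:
v(m) = 3 + 4*m² (v(m) = 3 + (m + m)*(m + m) = 3 + (2*m)*(2*m) = 3 + 4*m²)
g(o, J) = J + 2*o (g(o, J) = (J + o) + o = J + 2*o)
g(31, -35)/((29 + 4)²) + v(-43)/(-751) = (-35 + 2*31)/((29 + 4)²) + (3 + 4*(-43)²)/(-751) = (-35 + 62)/(33²) + (3 + 4*1849)*(-1/751) = 27/1089 + (3 + 7396)*(-1/751) = 27*(1/1089) + 7399*(-1/751) = 3/121 - 7399/751 = -893026/90871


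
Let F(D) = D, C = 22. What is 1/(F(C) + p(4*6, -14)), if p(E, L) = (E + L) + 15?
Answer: 1/47 ≈ 0.021277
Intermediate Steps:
p(E, L) = 15 + E + L
1/(F(C) + p(4*6, -14)) = 1/(22 + (15 + 4*6 - 14)) = 1/(22 + (15 + 24 - 14)) = 1/(22 + 25) = 1/47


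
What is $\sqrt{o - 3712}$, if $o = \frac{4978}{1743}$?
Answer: $\frac{i \sqrt{11268561234}}{1743} \approx 60.903 i$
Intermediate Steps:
$o = \frac{4978}{1743}$ ($o = 4978 \cdot \frac{1}{1743} = \frac{4978}{1743} \approx 2.856$)
$\sqrt{o - 3712} = \sqrt{\frac{4978}{1743} - 3712} = \sqrt{- \frac{6465038}{1743}} = \frac{i \sqrt{11268561234}}{1743}$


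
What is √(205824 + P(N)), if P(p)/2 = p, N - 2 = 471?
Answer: √206770 ≈ 454.72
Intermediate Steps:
N = 473 (N = 2 + 471 = 473)
P(p) = 2*p
√(205824 + P(N)) = √(205824 + 2*473) = √(205824 + 946) = √206770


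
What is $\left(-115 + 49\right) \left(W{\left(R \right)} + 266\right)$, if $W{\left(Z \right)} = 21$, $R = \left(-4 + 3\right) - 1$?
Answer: $-18942$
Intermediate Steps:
$R = -2$ ($R = -1 - 1 = -2$)
$\left(-115 + 49\right) \left(W{\left(R \right)} + 266\right) = \left(-115 + 49\right) \left(21 + 266\right) = \left(-66\right) 287 = -18942$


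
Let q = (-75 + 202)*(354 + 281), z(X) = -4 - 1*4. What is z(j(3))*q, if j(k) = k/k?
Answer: -645160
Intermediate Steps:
j(k) = 1
z(X) = -8 (z(X) = -4 - 4 = -8)
q = 80645 (q = 127*635 = 80645)
z(j(3))*q = -8*80645 = -645160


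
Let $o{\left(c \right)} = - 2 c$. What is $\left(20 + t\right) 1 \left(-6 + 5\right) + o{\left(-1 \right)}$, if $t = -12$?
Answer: $-6$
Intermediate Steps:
$\left(20 + t\right) 1 \left(-6 + 5\right) + o{\left(-1 \right)} = \left(20 - 12\right) 1 \left(-6 + 5\right) - -2 = 8 \cdot 1 \left(-1\right) + 2 = 8 \left(-1\right) + 2 = -8 + 2 = -6$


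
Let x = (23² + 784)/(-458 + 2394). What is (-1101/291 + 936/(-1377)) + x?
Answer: -108752471/28732176 ≈ -3.7850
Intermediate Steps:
x = 1313/1936 (x = (529 + 784)/1936 = 1313*(1/1936) = 1313/1936 ≈ 0.67820)
(-1101/291 + 936/(-1377)) + x = (-1101/291 + 936/(-1377)) + 1313/1936 = (-1101*1/291 + 936*(-1/1377)) + 1313/1936 = (-367/97 - 104/153) + 1313/1936 = -66239/14841 + 1313/1936 = -108752471/28732176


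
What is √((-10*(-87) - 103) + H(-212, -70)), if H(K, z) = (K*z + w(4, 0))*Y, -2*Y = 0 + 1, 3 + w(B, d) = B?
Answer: I*√26614/2 ≈ 81.569*I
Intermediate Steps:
w(B, d) = -3 + B
Y = -½ (Y = -(0 + 1)/2 = -½*1 = -½ ≈ -0.50000)
H(K, z) = -½ - K*z/2 (H(K, z) = (K*z + (-3 + 4))*(-½) = (K*z + 1)*(-½) = (1 + K*z)*(-½) = -½ - K*z/2)
√((-10*(-87) - 103) + H(-212, -70)) = √((-10*(-87) - 103) + (-½ - ½*(-212)*(-70))) = √((870 - 103) + (-½ - 7420)) = √(767 - 14841/2) = √(-13307/2) = I*√26614/2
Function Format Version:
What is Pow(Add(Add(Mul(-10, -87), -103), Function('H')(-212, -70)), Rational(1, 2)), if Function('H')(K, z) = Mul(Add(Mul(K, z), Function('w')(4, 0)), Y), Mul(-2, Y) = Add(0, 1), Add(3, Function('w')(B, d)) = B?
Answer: Mul(Rational(1, 2), I, Pow(26614, Rational(1, 2))) ≈ Mul(81.569, I)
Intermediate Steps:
Function('w')(B, d) = Add(-3, B)
Y = Rational(-1, 2) (Y = Mul(Rational(-1, 2), Add(0, 1)) = Mul(Rational(-1, 2), 1) = Rational(-1, 2) ≈ -0.50000)
Function('H')(K, z) = Add(Rational(-1, 2), Mul(Rational(-1, 2), K, z)) (Function('H')(K, z) = Mul(Add(Mul(K, z), Add(-3, 4)), Rational(-1, 2)) = Mul(Add(Mul(K, z), 1), Rational(-1, 2)) = Mul(Add(1, Mul(K, z)), Rational(-1, 2)) = Add(Rational(-1, 2), Mul(Rational(-1, 2), K, z)))
Pow(Add(Add(Mul(-10, -87), -103), Function('H')(-212, -70)), Rational(1, 2)) = Pow(Add(Add(Mul(-10, -87), -103), Add(Rational(-1, 2), Mul(Rational(-1, 2), -212, -70))), Rational(1, 2)) = Pow(Add(Add(870, -103), Add(Rational(-1, 2), -7420)), Rational(1, 2)) = Pow(Add(767, Rational(-14841, 2)), Rational(1, 2)) = Pow(Rational(-13307, 2), Rational(1, 2)) = Mul(Rational(1, 2), I, Pow(26614, Rational(1, 2)))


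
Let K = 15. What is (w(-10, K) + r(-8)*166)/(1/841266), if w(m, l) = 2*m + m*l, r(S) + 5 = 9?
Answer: 415585404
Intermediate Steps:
r(S) = 4 (r(S) = -5 + 9 = 4)
w(m, l) = 2*m + l*m
(w(-10, K) + r(-8)*166)/(1/841266) = (-10*(2 + 15) + 4*166)/(1/841266) = (-10*17 + 664)/(1/841266) = (-170 + 664)*841266 = 494*841266 = 415585404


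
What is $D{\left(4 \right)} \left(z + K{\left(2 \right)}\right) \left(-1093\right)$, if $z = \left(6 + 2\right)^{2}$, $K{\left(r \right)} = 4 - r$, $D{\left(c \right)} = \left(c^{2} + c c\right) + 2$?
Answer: $-2452692$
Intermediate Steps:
$D{\left(c \right)} = 2 + 2 c^{2}$ ($D{\left(c \right)} = \left(c^{2} + c^{2}\right) + 2 = 2 c^{2} + 2 = 2 + 2 c^{2}$)
$z = 64$ ($z = 8^{2} = 64$)
$D{\left(4 \right)} \left(z + K{\left(2 \right)}\right) \left(-1093\right) = \left(2 + 2 \cdot 4^{2}\right) \left(64 + \left(4 - 2\right)\right) \left(-1093\right) = \left(2 + 2 \cdot 16\right) \left(64 + \left(4 - 2\right)\right) \left(-1093\right) = \left(2 + 32\right) \left(64 + 2\right) \left(-1093\right) = 34 \cdot 66 \left(-1093\right) = 2244 \left(-1093\right) = -2452692$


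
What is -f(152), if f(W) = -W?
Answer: 152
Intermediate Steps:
-f(152) = -(-1)*152 = -1*(-152) = 152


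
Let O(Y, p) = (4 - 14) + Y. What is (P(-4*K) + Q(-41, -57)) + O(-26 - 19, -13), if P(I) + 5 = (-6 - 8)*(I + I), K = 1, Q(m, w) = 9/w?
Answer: 985/19 ≈ 51.842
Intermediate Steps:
P(I) = -5 - 28*I (P(I) = -5 + (-6 - 8)*(I + I) = -5 - 28*I)
O(Y, p) = -10 + Y
(P(-4*K) + Q(-41, -57)) + O(-26 - 19, -13) = ((-5 - (-112)) + 9/(-57)) + (-10 + (-26 - 19)) = ((-5 - 28*(-4)) + 9*(-1/57)) + (-10 - 45) = ((-5 + 112) - 3/19) - 55 = (107 - 3/19) - 55 = 2030/19 - 55 = 985/19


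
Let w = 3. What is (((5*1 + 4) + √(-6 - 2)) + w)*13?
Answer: 156 + 26*I*√2 ≈ 156.0 + 36.77*I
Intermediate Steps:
(((5*1 + 4) + √(-6 - 2)) + w)*13 = (((5*1 + 4) + √(-6 - 2)) + 3)*13 = (((5 + 4) + √(-8)) + 3)*13 = ((9 + 2*I*√2) + 3)*13 = (12 + 2*I*√2)*13 = 156 + 26*I*√2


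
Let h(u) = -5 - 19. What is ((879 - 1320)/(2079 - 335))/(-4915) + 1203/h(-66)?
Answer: -429659029/8571760 ≈ -50.125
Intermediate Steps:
h(u) = -24
((879 - 1320)/(2079 - 335))/(-4915) + 1203/h(-66) = ((879 - 1320)/(2079 - 335))/(-4915) + 1203/(-24) = -441/1744*(-1/4915) + 1203*(-1/24) = -441*1/1744*(-1/4915) - 401/8 = -441/1744*(-1/4915) - 401/8 = 441/8571760 - 401/8 = -429659029/8571760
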